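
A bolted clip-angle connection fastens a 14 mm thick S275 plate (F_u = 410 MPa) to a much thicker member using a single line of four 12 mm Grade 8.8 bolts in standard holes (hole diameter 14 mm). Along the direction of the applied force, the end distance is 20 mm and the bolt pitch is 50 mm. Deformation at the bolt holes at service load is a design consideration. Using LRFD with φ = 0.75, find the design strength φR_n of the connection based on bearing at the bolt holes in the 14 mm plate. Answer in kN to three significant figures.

439 kN

Per bolt r_n = 1.2 l_c t F_u ≤ 2.4 d t F_u; upper limit = 2.4 × 12 × 14 × 410 / 1000 = 165.3 kN.
Edge bolt: l_c = 20 − 14/2 = 13 mm → 1.2 × 13 × 14 × 410 / 1000 = 89.54 → r_n = 89.54 kN.
Interior bolts: l_c = 50 − 14 = 36 mm → 1.2 × 36 × 14 × 410 / 1000 = 248 → r_n = 165.3 kN.
R_n = 1 × 89.54 + 3 × 165.3 = 585.5 kN.
Design strength φR_n = 0.75 × 585.5 = 439 kN.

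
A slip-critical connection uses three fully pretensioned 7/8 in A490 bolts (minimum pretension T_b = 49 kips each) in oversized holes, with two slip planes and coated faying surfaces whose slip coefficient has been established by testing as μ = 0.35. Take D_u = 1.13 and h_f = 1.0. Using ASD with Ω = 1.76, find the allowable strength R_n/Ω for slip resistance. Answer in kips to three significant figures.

R_n = μ · D_u · h_f · T_b · n_s · n_b = 0.35 × 1.13 × 1.0 × 49 × 2 × 3 = 116.3 kips.
Allowable strength R_n/Ω = 116.3 / 1.76 = 66.1 kips.

66.1 kips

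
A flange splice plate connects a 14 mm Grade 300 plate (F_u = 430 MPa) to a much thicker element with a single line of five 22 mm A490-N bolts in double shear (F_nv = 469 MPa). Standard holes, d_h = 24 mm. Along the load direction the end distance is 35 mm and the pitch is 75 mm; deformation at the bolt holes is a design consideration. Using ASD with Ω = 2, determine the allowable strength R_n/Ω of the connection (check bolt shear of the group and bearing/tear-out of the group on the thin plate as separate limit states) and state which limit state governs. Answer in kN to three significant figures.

Bolt shear: A_b = π·22²/4 = 380.1 mm²; R_n = 469 × 380.1 × 5 × 2 / 1000 = 1783 kN → 1783 / 2 = 891 kN.
Bearing (1.2 l_c t F_u ≤ 2.4 d t F_u): upper limit = 2.4·22·14·430 / 1000 = 317.9 kN.
  Edge l_c = 35 − 24/2 = 23 → r_n = 166.2 kN; interior l_c = 75 − 24 = 51 → r_n = 317.9 kN.
  R_n,bearing = 1·166.2 + 4·317.9 = 1438 kN → 1438 / 2 = 719 kN.
Bearing governs: 719 kN.

719 kN (bearing governs)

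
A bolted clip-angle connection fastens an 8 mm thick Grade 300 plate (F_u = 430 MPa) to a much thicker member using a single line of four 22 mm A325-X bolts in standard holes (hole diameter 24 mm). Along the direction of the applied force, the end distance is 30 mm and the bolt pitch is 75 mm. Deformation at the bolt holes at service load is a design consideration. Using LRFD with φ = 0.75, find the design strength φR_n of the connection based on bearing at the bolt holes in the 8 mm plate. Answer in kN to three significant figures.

Per bolt r_n = 1.2 l_c t F_u ≤ 2.4 d t F_u; upper limit = 2.4 × 22 × 8 × 430 / 1000 = 181.6 kN.
Edge bolt: l_c = 30 − 24/2 = 18 mm → 1.2 × 18 × 8 × 430 / 1000 = 74.3 → r_n = 74.3 kN.
Interior bolts: l_c = 75 − 24 = 51 mm → 1.2 × 51 × 8 × 430 / 1000 = 210.5 → r_n = 181.6 kN.
R_n = 1 × 74.3 + 3 × 181.6 = 619.2 kN.
Design strength φR_n = 0.75 × 619.2 = 464 kN.

464 kN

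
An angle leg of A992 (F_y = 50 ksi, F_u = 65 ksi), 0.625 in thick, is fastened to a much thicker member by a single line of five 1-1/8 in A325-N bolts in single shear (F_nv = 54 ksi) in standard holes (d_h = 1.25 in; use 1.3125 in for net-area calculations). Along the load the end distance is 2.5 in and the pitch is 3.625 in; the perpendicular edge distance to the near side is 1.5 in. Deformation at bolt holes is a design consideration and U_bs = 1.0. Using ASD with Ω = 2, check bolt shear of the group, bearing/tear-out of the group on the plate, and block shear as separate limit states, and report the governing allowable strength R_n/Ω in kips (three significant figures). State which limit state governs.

134 kips (bolt shear governs)

Bolt shear: A_b = π·1.125²/4 = 0.994 in²; R_n = 54 × 0.994 × 5 × 1 = 268.4 kips → 268.4 / 2 = 134 kips.
Bearing: edge l_c = 1.875, r_n = 91.41 kips; interior l_c = 2.375, r_n = 109.7 kips; R_n = 91.41 + 4·109.7 = 530.2 kips → 265 kips.
Block shear: A_gv = 10.62, A_nv = 6.934, A_nt = 0.5273 in²; R_n = min(0.6F_uA_nv, 0.6F_yA_gv) + U_bs·F_u·A_nt = 304.7 kips → 152 kips.
Bolt shear governs: 134 kips.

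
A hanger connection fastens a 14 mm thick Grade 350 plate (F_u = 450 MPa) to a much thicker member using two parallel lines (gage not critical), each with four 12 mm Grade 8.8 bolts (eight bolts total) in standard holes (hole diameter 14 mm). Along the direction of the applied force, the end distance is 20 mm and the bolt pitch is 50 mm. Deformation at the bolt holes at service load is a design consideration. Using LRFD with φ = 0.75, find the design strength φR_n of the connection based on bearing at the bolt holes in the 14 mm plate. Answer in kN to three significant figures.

Per bolt r_n = 1.2 l_c t F_u ≤ 2.4 d t F_u; upper limit = 2.4 × 12 × 14 × 450 / 1000 = 181.4 kN.
Edge bolt: l_c = 20 − 14/2 = 13 mm → 1.2 × 13 × 14 × 450 / 1000 = 98.28 → r_n = 98.28 kN.
Interior bolts: l_c = 50 − 14 = 36 mm → 1.2 × 36 × 14 × 450 / 1000 = 272.2 → r_n = 181.4 kN.
R_n = 2 × 98.28 + 6 × 181.4 = 1285 kN.
Design strength φR_n = 0.75 × 1285 = 964 kN.

964 kN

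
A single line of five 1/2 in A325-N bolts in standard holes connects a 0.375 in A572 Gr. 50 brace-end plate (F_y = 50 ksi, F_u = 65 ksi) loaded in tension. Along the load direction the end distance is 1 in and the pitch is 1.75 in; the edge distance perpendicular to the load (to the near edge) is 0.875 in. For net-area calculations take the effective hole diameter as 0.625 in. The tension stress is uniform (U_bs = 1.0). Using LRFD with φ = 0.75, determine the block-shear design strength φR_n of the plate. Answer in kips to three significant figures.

67.2 kips

Shear plane L_v = 1 + 4·1.75 = 8 in; A_gv = 8 × 0.375 = 3 in².
A_nv = (8 − 4.5·0.625) × 0.375 = 1.945 in².
A_nt = (0.875 − 0.5·0.625) × 0.375 = 0.2109 in².
0.6 F_u A_nv = 75.87 kips; 0.6 F_y A_gv = 90 kips → shear rupture governs the shear term.
R_n = 75.87 + 1.0 × 65 × 0.2109 = 89.58 kips.
Design strength φR_n = 0.75 × 89.58 = 67.2 kips.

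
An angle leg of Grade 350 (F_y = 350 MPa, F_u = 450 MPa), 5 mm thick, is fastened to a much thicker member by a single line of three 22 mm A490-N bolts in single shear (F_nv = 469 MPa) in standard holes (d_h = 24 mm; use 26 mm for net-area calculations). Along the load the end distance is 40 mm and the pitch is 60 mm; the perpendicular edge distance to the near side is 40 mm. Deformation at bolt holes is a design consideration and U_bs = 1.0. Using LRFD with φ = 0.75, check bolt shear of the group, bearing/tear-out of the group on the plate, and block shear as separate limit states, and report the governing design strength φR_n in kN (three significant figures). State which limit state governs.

142 kN (block shear governs)

Bolt shear: A_b = π·22²/4 = 380.1 mm²; R_n = 469 × 380.1 × 3 × 1 / 1000 = 534.8 kN → 0.75 × 534.8 = 401 kN.
Bearing: edge l_c = 28, r_n = 75.6 kN; interior l_c = 36, r_n = 97.2 kN; R_n = 75.6 + 2·97.2 = 270 kN → 202 kN.
Block shear: A_gv = 800, A_nv = 475, A_nt = 135 mm²; R_n = min(0.6F_uA_nv, 0.6F_yA_gv) + U_bs·F_u·A_nt = 189 kN → 142 kN.
Block shear governs: 142 kN.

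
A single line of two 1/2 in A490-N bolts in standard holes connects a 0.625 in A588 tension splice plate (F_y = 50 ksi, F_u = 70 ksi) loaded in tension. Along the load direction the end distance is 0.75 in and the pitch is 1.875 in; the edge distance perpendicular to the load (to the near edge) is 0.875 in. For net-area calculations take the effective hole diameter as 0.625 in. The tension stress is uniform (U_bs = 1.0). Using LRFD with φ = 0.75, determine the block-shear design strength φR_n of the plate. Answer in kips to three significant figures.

Shear plane L_v = 0.75 + 1·1.875 = 2.625 in; A_gv = 2.625 × 0.625 = 1.641 in².
A_nv = (2.625 − 1.5·0.625) × 0.625 = 1.055 in².
A_nt = (0.875 − 0.5·0.625) × 0.625 = 0.3516 in².
0.6 F_u A_nv = 44.3 kips; 0.6 F_y A_gv = 49.22 kips → shear rupture governs the shear term.
R_n = 44.3 + 1.0 × 70 × 0.3516 = 68.91 kips.
Design strength φR_n = 0.75 × 68.91 = 51.7 kips.

51.7 kips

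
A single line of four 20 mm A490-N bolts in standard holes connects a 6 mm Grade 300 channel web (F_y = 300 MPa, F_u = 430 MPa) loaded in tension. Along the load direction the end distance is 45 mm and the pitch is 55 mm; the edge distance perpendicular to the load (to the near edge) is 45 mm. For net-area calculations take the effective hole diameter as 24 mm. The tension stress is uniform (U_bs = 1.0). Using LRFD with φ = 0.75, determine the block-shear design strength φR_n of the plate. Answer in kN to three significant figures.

Shear plane L_v = 45 + 3·55 = 210 mm; A_gv = 210 × 6 = 1260 mm².
A_nv = (210 − 3.5·24) × 6 = 756 mm².
A_nt = (45 − 0.5·24) × 6 = 198 mm².
0.6 F_u A_nv = 195 kN; 0.6 F_y A_gv = 226.8 kN → shear rupture governs the shear term.
R_n = 195 + 1.0 × 430 × 198 / 1000 = 280.2 kN.
Design strength φR_n = 0.75 × 280.2 = 210 kN.

210 kN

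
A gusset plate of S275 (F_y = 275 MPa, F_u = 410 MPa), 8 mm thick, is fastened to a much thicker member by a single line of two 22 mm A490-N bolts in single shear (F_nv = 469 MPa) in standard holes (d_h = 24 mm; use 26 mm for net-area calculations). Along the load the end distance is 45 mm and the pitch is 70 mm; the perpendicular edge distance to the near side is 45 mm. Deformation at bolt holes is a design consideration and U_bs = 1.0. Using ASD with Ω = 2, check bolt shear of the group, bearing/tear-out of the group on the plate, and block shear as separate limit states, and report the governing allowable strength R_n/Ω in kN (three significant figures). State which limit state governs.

127 kN (block shear governs)

Bolt shear: A_b = π·22²/4 = 380.1 mm²; R_n = 469 × 380.1 × 2 × 1 / 1000 = 356.6 kN → 356.6 / 2 = 178 kN.
Bearing: edge l_c = 33, r_n = 129.9 kN; interior l_c = 46, r_n = 173.2 kN; R_n = 129.9 + 1·173.2 = 303.1 kN → 152 kN.
Block shear: A_gv = 920, A_nv = 608, A_nt = 256 mm²; R_n = min(0.6F_uA_nv, 0.6F_yA_gv) + U_bs·F_u·A_nt = 254.5 kN → 127 kN.
Block shear governs: 127 kN.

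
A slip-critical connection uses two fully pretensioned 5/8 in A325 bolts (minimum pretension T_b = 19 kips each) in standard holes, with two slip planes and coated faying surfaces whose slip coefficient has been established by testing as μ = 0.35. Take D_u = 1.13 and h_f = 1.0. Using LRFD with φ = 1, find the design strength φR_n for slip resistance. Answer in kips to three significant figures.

R_n = μ · D_u · h_f · T_b · n_s · n_b = 0.35 × 1.13 × 1.0 × 19 × 2 × 2 = 30.06 kips.
Design strength φR_n = 1 × 30.06 = 30.1 kips.

30.1 kips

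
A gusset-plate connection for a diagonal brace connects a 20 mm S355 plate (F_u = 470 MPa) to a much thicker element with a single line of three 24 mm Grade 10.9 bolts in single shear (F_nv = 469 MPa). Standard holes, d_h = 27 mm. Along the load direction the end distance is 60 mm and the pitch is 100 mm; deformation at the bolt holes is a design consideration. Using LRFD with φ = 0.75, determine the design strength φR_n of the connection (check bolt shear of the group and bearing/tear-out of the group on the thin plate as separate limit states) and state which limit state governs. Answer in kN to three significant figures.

Bolt shear: A_b = π·24²/4 = 452.4 mm²; R_n = 469 × 452.4 × 3 × 1 / 1000 = 636.5 kN → 0.75 × 636.5 = 477 kN.
Bearing (1.2 l_c t F_u ≤ 2.4 d t F_u): upper limit = 2.4·24·20·470 / 1000 = 541.4 kN.
  Edge l_c = 60 − 27/2 = 46.5 → r_n = 524.5 kN; interior l_c = 100 − 27 = 73 → r_n = 541.4 kN.
  R_n,bearing = 1·524.5 + 2·541.4 = 1607 kN → 0.75 × 1607 = 1210 kN.
Bolt shear governs: 477 kN.

477 kN (bolt shear governs)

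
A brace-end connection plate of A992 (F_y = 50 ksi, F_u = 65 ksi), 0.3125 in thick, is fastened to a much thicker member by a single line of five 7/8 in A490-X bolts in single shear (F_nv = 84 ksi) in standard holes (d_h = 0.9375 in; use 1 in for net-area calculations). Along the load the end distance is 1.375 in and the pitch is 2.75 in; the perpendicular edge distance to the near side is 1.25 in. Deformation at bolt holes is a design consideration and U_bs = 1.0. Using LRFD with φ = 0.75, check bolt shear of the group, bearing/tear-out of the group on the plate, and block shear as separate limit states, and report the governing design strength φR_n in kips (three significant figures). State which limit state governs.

83.4 kips (block shear governs)

Bolt shear: A_b = π·0.875²/4 = 0.6013 in²; R_n = 84 × 0.6013 × 5 × 1 = 252.6 kips → 0.75 × 252.6 = 189 kips.
Bearing: edge l_c = 0.9062, r_n = 22.09 kips; interior l_c = 1.812, r_n = 42.66 kips; R_n = 22.09 + 4·42.66 = 192.7 kips → 145 kips.
Block shear: A_gv = 3.867, A_nv = 2.461, A_nt = 0.2344 in²; R_n = min(0.6F_uA_nv, 0.6F_yA_gv) + U_bs·F_u·A_nt = 111.2 kips → 83.4 kips.
Block shear governs: 83.4 kips.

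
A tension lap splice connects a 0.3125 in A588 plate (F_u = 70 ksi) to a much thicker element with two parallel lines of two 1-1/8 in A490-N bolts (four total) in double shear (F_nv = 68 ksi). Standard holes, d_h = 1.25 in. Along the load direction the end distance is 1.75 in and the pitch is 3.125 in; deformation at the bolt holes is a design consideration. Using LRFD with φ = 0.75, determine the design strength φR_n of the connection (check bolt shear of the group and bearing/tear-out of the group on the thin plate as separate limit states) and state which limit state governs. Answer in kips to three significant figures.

118 kips (bearing governs)

Bolt shear: A_b = π·1.125²/4 = 0.994 in²; R_n = 68 × 0.994 × 4 × 2 = 540.7 kips → 0.75 × 540.7 = 406 kips.
Bearing (1.2 l_c t F_u ≤ 2.4 d t F_u): upper limit = 2.4·1.125·0.3125·70 = 59.06 kips.
  Edge l_c = 1.75 − 1.25/2 = 1.125 → r_n = 29.53 kips; interior l_c = 3.125 − 1.25 = 1.875 → r_n = 49.22 kips.
  R_n,bearing = 2·29.53 + 2·49.22 = 157.5 kips → 0.75 × 157.5 = 118 kips.
Bearing governs: 118 kips.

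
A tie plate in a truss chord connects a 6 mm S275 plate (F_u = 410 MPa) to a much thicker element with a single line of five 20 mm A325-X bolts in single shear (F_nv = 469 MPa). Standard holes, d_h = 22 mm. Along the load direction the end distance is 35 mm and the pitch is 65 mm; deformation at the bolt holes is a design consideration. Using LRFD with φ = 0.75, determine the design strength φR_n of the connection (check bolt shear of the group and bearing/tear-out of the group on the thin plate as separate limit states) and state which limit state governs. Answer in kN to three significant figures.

Bolt shear: A_b = π·20²/4 = 314.2 mm²; R_n = 469 × 314.2 × 5 × 1 / 1000 = 736.7 kN → 0.75 × 736.7 = 553 kN.
Bearing (1.2 l_c t F_u ≤ 2.4 d t F_u): upper limit = 2.4·20·6·410 / 1000 = 118.1 kN.
  Edge l_c = 35 − 22/2 = 24 → r_n = 70.85 kN; interior l_c = 65 − 22 = 43 → r_n = 118.1 kN.
  R_n,bearing = 1·70.85 + 4·118.1 = 543.2 kN → 0.75 × 543.2 = 407 kN.
Bearing governs: 407 kN.

407 kN (bearing governs)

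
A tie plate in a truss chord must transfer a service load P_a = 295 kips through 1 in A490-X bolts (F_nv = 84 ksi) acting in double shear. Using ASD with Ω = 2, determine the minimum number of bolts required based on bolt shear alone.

A_b = π·1²/4 = 0.7854 in².
Per-bolt allowable strength R_n/Ω = 84 × 0.7854 × 2 / 2 = 65.97 kips.
n ≥ 295 / 65.97 = 4.471 → use 5 bolts.

5 bolts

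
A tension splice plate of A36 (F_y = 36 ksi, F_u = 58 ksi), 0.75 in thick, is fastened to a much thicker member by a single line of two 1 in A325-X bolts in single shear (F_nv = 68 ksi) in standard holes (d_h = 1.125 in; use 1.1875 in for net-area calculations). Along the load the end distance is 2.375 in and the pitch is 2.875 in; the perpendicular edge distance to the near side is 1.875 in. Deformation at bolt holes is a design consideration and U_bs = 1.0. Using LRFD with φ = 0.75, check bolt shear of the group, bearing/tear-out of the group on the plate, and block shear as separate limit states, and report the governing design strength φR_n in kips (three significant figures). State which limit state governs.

Bolt shear: A_b = π·1²/4 = 0.7854 in²; R_n = 68 × 0.7854 × 2 × 1 = 106.8 kips → 0.75 × 106.8 = 80.1 kips.
Bearing: edge l_c = 1.812, r_n = 94.61 kips; interior l_c = 1.75, r_n = 91.35 kips; R_n = 94.61 + 1·91.35 = 186 kips → 139 kips.
Block shear: A_gv = 3.938, A_nv = 2.602, A_nt = 0.9609 in²; R_n = min(0.6F_uA_nv, 0.6F_yA_gv) + U_bs·F_u·A_nt = 140.8 kips → 106 kips.
Bolt shear governs: 80.1 kips.

80.1 kips (bolt shear governs)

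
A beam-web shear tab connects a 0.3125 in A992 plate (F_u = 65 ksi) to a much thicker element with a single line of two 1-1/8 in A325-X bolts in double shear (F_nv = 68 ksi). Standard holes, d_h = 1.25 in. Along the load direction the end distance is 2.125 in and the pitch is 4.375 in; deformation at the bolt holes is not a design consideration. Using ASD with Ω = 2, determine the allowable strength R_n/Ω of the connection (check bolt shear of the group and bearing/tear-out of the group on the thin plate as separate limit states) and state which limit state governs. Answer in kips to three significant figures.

Bolt shear: A_b = π·1.125²/4 = 0.994 in²; R_n = 68 × 0.994 × 2 × 2 = 270.4 kips → 270.4 / 2 = 135 kips.
Bearing (1.5 l_c t F_u ≤ 3.0 d t F_u): upper limit = 3.0·1.125·0.3125·65 = 68.55 kips.
  Edge l_c = 2.125 − 1.25/2 = 1.5 → r_n = 45.7 kips; interior l_c = 4.375 − 1.25 = 3.125 → r_n = 68.55 kips.
  R_n,bearing = 1·45.7 + 1·68.55 = 114.3 kips → 114.3 / 2 = 57.1 kips.
Bearing governs: 57.1 kips.

57.1 kips (bearing governs)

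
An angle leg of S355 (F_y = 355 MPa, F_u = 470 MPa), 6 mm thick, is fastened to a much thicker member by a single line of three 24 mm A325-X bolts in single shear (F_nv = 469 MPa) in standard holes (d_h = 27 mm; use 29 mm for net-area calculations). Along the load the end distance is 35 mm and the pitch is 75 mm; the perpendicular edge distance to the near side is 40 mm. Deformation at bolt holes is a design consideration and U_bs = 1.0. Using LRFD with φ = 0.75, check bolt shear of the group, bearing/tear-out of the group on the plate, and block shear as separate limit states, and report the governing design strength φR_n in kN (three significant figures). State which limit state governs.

197 kN (block shear governs)

Bolt shear: A_b = π·24²/4 = 452.4 mm²; R_n = 469 × 452.4 × 3 × 1 / 1000 = 636.5 kN → 0.75 × 636.5 = 477 kN.
Bearing: edge l_c = 21.5, r_n = 72.76 kN; interior l_c = 48, r_n = 162.4 kN; R_n = 72.76 + 2·162.4 = 397.6 kN → 298 kN.
Block shear: A_gv = 1110, A_nv = 675, A_nt = 153 mm²; R_n = min(0.6F_uA_nv, 0.6F_yA_gv) + U_bs·F_u·A_nt = 262.3 kN → 197 kN.
Block shear governs: 197 kN.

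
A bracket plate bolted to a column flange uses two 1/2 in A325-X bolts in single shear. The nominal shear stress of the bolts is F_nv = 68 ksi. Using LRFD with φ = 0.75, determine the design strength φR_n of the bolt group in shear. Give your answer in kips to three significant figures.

20 kips

A_b = π × 0.5² / 4 = 0.1963 in².
R_n = F_nv · A_b · n · n_s = 68 × 0.1963 × 2 × 1 = 26.7 kips.
Design strength φR_n = 0.75 × 26.7 = 20 kips.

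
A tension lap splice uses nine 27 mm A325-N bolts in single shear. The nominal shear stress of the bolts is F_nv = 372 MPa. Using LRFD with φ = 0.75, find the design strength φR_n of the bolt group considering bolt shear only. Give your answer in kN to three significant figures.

A_b = π × 27² / 4 = 572.6 mm².
R_n = F_nv · A_b · n · n_s = 372 × 572.6 × 9 × 1 / 1000 = 1917 kN.
Design strength φR_n = 0.75 × 1917 = 1440 kN.

1440 kN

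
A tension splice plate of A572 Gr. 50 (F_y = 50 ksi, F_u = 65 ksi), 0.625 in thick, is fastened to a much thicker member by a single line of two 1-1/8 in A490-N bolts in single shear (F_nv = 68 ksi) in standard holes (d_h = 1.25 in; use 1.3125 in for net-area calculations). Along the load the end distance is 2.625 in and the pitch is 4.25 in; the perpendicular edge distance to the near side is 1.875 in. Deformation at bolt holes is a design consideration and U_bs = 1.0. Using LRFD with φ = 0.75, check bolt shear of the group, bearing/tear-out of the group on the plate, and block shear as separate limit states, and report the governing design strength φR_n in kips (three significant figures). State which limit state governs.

101 kips (bolt shear governs)

Bolt shear: A_b = π·1.125²/4 = 0.994 in²; R_n = 68 × 0.994 × 2 × 1 = 135.2 kips → 0.75 × 135.2 = 101 kips.
Bearing: edge l_c = 2, r_n = 97.5 kips; interior l_c = 3, r_n = 109.7 kips; R_n = 97.5 + 1·109.7 = 207.2 kips → 155 kips.
Block shear: A_gv = 4.297, A_nv = 3.066, A_nt = 0.7617 in²; R_n = min(0.6F_uA_nv, 0.6F_yA_gv) + U_bs·F_u·A_nt = 169.1 kips → 127 kips.
Bolt shear governs: 101 kips.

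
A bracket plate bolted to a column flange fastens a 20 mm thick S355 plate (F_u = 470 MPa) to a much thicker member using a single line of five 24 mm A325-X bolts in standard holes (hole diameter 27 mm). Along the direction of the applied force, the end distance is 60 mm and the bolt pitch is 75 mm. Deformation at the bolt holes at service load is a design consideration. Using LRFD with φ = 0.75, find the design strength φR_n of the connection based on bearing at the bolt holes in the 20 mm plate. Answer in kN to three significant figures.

2020 kN

Per bolt r_n = 1.2 l_c t F_u ≤ 2.4 d t F_u; upper limit = 2.4 × 24 × 20 × 470 / 1000 = 541.4 kN.
Edge bolt: l_c = 60 − 27/2 = 46.5 mm → 1.2 × 46.5 × 20 × 470 / 1000 = 524.5 → r_n = 524.5 kN.
Interior bolts: l_c = 75 − 27 = 48 mm → 1.2 × 48 × 20 × 470 / 1000 = 541.4 → r_n = 541.4 kN.
R_n = 1 × 524.5 + 4 × 541.4 = 2690 kN.
Design strength φR_n = 0.75 × 2690 = 2020 kN.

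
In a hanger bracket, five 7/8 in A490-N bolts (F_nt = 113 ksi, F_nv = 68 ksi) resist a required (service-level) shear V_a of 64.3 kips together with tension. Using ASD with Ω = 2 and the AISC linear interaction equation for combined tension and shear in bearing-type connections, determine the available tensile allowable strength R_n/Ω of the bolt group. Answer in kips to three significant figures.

114 kips

A_b = π·0.875²/4 = 0.6013 in²; f_rv = 64.3 / (5 × 0.6013) = 21.39 ksi.
F'_nt = 1.3 F_nt − (Ω F_nt / F_nv) f_rv = 1.3·113 − (2·113/68)·21.39 = 75.82 ksi, capped at F_nt → F'_nt = 75.82 ksi.
R_n = F'_nt · A_b · n = 75.82 × 0.6013 × 5 = 228 kips.
Allowable strength R_n/Ω = 228 / 2 = 114 kips.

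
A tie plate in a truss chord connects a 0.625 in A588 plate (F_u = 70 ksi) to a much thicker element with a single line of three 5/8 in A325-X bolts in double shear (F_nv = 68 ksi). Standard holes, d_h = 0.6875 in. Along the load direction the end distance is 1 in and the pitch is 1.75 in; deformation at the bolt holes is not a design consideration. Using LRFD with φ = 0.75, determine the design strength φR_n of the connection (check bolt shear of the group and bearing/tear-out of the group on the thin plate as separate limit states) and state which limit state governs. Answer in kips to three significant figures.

93.9 kips (bolt shear governs)

Bolt shear: A_b = π·0.625²/4 = 0.3068 in²; R_n = 68 × 0.3068 × 3 × 2 = 125.2 kips → 0.75 × 125.2 = 93.9 kips.
Bearing (1.5 l_c t F_u ≤ 3.0 d t F_u): upper limit = 3.0·0.625·0.625·70 = 82.03 kips.
  Edge l_c = 1 − 0.6875/2 = 0.6562 → r_n = 43.07 kips; interior l_c = 1.75 − 0.6875 = 1.062 → r_n = 69.73 kips.
  R_n,bearing = 1·43.07 + 2·69.73 = 182.5 kips → 0.75 × 182.5 = 137 kips.
Bolt shear governs: 93.9 kips.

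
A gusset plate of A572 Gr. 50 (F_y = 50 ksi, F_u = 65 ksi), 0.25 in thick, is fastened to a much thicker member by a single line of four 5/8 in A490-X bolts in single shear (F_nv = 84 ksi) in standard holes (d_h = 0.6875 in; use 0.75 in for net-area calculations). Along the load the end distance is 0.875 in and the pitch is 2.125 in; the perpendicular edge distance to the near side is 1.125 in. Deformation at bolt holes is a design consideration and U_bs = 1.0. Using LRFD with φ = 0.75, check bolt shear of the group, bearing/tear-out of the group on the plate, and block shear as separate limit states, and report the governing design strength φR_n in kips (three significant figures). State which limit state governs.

Bolt shear: A_b = π·0.625²/4 = 0.3068 in²; R_n = 84 × 0.3068 × 4 × 1 = 103.1 kips → 0.75 × 103.1 = 77.3 kips.
Bearing: edge l_c = 0.5312, r_n = 10.36 kips; interior l_c = 1.438, r_n = 24.38 kips; R_n = 10.36 + 3·24.38 = 83.48 kips → 62.6 kips.
Block shear: A_gv = 1.812, A_nv = 1.156, A_nt = 0.1875 in²; R_n = min(0.6F_uA_nv, 0.6F_yA_gv) + U_bs·F_u·A_nt = 57.28 kips → 43 kips.
Block shear governs: 43 kips.

43 kips (block shear governs)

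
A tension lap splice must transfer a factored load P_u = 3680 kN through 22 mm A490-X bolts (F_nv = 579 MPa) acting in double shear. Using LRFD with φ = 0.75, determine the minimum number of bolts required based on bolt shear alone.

A_b = π·22²/4 = 380.1 mm².
Per-bolt design strength φR_n = 0.75 × 579 × 380.1 × 2 / 1000 = 330.1 kN.
n ≥ 3680 / 330.1 = 11.15 → use 12 bolts.

12 bolts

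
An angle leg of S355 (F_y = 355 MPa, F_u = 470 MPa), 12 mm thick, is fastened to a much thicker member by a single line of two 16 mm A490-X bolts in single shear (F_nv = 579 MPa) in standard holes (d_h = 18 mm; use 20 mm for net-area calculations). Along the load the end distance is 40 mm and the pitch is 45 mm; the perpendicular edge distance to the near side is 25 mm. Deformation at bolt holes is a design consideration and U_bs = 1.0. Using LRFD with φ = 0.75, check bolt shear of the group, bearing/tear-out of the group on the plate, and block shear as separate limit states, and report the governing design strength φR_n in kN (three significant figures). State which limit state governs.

Bolt shear: A_b = π·16²/4 = 201.1 mm²; R_n = 579 × 201.1 × 2 × 1 / 1000 = 232.8 kN → 0.75 × 232.8 = 175 kN.
Bearing: edge l_c = 31, r_n = 209.8 kN; interior l_c = 27, r_n = 182.7 kN; R_n = 209.8 + 1·182.7 = 392.5 kN → 294 kN.
Block shear: A_gv = 1020, A_nv = 660, A_nt = 180 mm²; R_n = min(0.6F_uA_nv, 0.6F_yA_gv) + U_bs·F_u·A_nt = 270.7 kN → 203 kN.
Bolt shear governs: 175 kN.

175 kN (bolt shear governs)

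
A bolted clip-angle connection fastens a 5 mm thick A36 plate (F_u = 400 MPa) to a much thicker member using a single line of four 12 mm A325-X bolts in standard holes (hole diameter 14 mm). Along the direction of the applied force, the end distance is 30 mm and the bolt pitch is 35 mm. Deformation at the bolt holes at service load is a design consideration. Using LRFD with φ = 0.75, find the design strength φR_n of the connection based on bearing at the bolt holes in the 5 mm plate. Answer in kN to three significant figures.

Per bolt r_n = 1.2 l_c t F_u ≤ 2.4 d t F_u; upper limit = 2.4 × 12 × 5 × 400 / 1000 = 57.6 kN.
Edge bolt: l_c = 30 − 14/2 = 23 mm → 1.2 × 23 × 5 × 400 / 1000 = 55.2 → r_n = 55.2 kN.
Interior bolts: l_c = 35 − 14 = 21 mm → 1.2 × 21 × 5 × 400 / 1000 = 50.4 → r_n = 50.4 kN.
R_n = 1 × 55.2 + 3 × 50.4 = 206.4 kN.
Design strength φR_n = 0.75 × 206.4 = 155 kN.

155 kN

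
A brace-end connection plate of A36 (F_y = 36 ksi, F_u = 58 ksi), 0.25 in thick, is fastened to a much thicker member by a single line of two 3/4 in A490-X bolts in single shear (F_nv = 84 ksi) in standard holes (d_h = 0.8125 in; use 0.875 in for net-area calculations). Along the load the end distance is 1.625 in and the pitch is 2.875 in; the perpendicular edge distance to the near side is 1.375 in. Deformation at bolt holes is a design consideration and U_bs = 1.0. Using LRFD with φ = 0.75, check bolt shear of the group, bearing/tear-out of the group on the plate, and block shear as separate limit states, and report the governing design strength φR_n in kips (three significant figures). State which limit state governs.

Bolt shear: A_b = π·0.75²/4 = 0.4418 in²; R_n = 84 × 0.4418 × 2 × 1 = 74.22 kips → 0.75 × 74.22 = 55.7 kips.
Bearing: edge l_c = 1.219, r_n = 21.21 kips; interior l_c = 2.062, r_n = 26.1 kips; R_n = 21.21 + 1·26.1 = 47.31 kips → 35.5 kips.
Block shear: A_gv = 1.125, A_nv = 0.7969, A_nt = 0.2344 in²; R_n = min(0.6F_uA_nv, 0.6F_yA_gv) + U_bs·F_u·A_nt = 37.89 kips → 28.4 kips.
Block shear governs: 28.4 kips.

28.4 kips (block shear governs)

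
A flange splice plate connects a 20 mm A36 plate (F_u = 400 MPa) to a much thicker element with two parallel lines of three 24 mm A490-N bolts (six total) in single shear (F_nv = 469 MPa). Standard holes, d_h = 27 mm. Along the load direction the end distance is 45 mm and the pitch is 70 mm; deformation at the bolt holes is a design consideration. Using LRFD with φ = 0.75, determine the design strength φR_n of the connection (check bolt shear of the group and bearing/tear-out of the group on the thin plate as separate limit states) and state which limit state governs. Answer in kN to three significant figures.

955 kN (bolt shear governs)

Bolt shear: A_b = π·24²/4 = 452.4 mm²; R_n = 469 × 452.4 × 6 × 1 / 1000 = 1273 kN → 0.75 × 1273 = 955 kN.
Bearing (1.2 l_c t F_u ≤ 2.4 d t F_u): upper limit = 2.4·24·20·400 / 1000 = 460.8 kN.
  Edge l_c = 45 − 27/2 = 31.5 → r_n = 302.4 kN; interior l_c = 70 − 27 = 43 → r_n = 412.8 kN.
  R_n,bearing = 2·302.4 + 4·412.8 = 2256 kN → 0.75 × 2256 = 1690 kN.
Bolt shear governs: 955 kN.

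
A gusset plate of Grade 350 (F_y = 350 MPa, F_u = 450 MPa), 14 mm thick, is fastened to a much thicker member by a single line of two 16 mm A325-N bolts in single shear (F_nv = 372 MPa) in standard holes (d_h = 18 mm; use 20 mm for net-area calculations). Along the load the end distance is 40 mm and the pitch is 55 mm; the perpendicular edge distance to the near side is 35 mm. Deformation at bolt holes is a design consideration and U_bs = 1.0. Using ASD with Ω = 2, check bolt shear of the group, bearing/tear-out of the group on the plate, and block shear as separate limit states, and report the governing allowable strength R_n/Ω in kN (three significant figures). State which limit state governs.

Bolt shear: A_b = π·16²/4 = 201.1 mm²; R_n = 372 × 201.1 × 2 × 1 / 1000 = 149.6 kN → 149.6 / 2 = 74.8 kN.
Bearing: edge l_c = 31, r_n = 234.4 kN; interior l_c = 37, r_n = 241.9 kN; R_n = 234.4 + 1·241.9 = 476.3 kN → 238 kN.
Block shear: A_gv = 1330, A_nv = 910, A_nt = 350 mm²; R_n = min(0.6F_uA_nv, 0.6F_yA_gv) + U_bs·F_u·A_nt = 403.2 kN → 202 kN.
Bolt shear governs: 74.8 kN.

74.8 kN (bolt shear governs)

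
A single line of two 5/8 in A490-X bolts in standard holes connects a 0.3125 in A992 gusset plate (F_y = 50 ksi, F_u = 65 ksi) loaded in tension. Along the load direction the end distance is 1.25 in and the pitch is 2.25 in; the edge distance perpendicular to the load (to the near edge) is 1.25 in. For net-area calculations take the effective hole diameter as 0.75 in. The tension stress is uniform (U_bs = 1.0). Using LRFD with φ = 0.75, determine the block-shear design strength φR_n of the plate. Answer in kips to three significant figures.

35 kips

Shear plane L_v = 1.25 + 1·2.25 = 3.5 in; A_gv = 3.5 × 0.3125 = 1.094 in².
A_nv = (3.5 − 1.5·0.75) × 0.3125 = 0.7422 in².
A_nt = (1.25 − 0.5·0.75) × 0.3125 = 0.2734 in².
0.6 F_u A_nv = 28.95 kips; 0.6 F_y A_gv = 32.81 kips → shear rupture governs the shear term.
R_n = 28.95 + 1.0 × 65 × 0.2734 = 46.72 kips.
Design strength φR_n = 0.75 × 46.72 = 35 kips.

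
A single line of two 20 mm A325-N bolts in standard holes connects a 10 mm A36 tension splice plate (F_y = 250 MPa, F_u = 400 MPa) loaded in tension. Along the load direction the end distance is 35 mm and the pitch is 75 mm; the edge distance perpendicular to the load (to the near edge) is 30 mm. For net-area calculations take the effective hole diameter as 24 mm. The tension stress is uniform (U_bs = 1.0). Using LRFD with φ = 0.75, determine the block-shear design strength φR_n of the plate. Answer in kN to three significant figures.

178 kN

Shear plane L_v = 35 + 1·75 = 110 mm; A_gv = 110 × 10 = 1100 mm².
A_nv = (110 − 1.5·24) × 10 = 740 mm².
A_nt = (30 − 0.5·24) × 10 = 180 mm².
0.6 F_u A_nv = 177.6 kN; 0.6 F_y A_gv = 165 kN → shear yielding governs the shear term.
R_n = 165 + 1.0 × 400 × 180 / 1000 = 237 kN.
Design strength φR_n = 0.75 × 237 = 178 kN.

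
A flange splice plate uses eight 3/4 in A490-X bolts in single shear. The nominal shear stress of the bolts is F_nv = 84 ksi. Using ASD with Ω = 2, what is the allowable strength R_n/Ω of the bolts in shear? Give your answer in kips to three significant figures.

148 kips

A_b = π × 0.75² / 4 = 0.4418 in².
R_n = F_nv · A_b · n · n_s = 84 × 0.4418 × 8 × 1 = 296.9 kips.
Allowable strength R_n/Ω = 296.9 / 2 = 148 kips.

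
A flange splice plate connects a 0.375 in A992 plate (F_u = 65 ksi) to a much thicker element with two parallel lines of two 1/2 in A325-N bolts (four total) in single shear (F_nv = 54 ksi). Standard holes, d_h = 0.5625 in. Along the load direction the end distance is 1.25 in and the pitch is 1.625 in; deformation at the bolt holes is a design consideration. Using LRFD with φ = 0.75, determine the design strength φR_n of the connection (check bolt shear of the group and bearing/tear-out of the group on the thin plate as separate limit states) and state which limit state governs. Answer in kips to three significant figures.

31.8 kips (bolt shear governs)

Bolt shear: A_b = π·0.5²/4 = 0.1963 in²; R_n = 54 × 0.1963 × 4 × 1 = 42.41 kips → 0.75 × 42.41 = 31.8 kips.
Bearing (1.2 l_c t F_u ≤ 2.4 d t F_u): upper limit = 2.4·0.5·0.375·65 = 29.25 kips.
  Edge l_c = 1.25 − 0.5625/2 = 0.9688 → r_n = 28.34 kips; interior l_c = 1.625 − 0.5625 = 1.062 → r_n = 29.25 kips.
  R_n,bearing = 2·28.34 + 2·29.25 = 115.2 kips → 0.75 × 115.2 = 86.4 kips.
Bolt shear governs: 31.8 kips.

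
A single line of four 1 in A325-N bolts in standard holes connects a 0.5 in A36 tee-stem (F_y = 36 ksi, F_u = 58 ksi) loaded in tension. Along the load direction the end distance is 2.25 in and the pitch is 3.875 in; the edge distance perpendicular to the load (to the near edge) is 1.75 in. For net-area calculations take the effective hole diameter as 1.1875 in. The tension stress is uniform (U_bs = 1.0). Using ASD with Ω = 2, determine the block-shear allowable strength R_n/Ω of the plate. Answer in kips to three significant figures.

Shear plane L_v = 2.25 + 3·3.875 = 13.88 in; A_gv = 13.88 × 0.5 = 6.938 in².
A_nv = (13.88 − 3.5·1.1875) × 0.5 = 4.859 in².
A_nt = (1.75 − 0.5·1.1875) × 0.5 = 0.5781 in².
0.6 F_u A_nv = 169.1 kips; 0.6 F_y A_gv = 149.8 kips → shear yielding governs the shear term.
R_n = 149.8 + 1.0 × 58 × 0.5781 = 183.4 kips.
Allowable strength R_n/Ω = 183.4 / 2 = 91.7 kips.

91.7 kips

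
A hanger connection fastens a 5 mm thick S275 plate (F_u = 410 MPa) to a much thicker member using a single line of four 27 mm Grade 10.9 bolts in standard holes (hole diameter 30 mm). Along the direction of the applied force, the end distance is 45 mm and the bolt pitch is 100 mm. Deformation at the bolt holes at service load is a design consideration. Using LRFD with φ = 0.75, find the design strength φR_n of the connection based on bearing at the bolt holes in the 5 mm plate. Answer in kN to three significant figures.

354 kN

Per bolt r_n = 1.2 l_c t F_u ≤ 2.4 d t F_u; upper limit = 2.4 × 27 × 5 × 410 / 1000 = 132.8 kN.
Edge bolt: l_c = 45 − 30/2 = 30 mm → 1.2 × 30 × 5 × 410 / 1000 = 73.8 → r_n = 73.8 kN.
Interior bolts: l_c = 100 − 30 = 70 mm → 1.2 × 70 × 5 × 410 / 1000 = 172.2 → r_n = 132.8 kN.
R_n = 1 × 73.8 + 3 × 132.8 = 472.3 kN.
Design strength φR_n = 0.75 × 472.3 = 354 kN.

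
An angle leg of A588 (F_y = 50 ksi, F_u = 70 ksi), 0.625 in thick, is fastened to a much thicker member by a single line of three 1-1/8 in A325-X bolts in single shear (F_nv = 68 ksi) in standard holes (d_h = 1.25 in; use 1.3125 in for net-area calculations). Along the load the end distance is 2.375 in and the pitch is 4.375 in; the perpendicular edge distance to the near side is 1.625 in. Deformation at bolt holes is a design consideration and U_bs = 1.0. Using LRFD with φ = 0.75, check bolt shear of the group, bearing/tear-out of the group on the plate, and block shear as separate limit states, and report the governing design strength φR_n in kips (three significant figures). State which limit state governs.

Bolt shear: A_b = π·1.125²/4 = 0.994 in²; R_n = 68 × 0.994 × 3 × 1 = 202.8 kips → 0.75 × 202.8 = 152 kips.
Bearing: edge l_c = 1.75, r_n = 91.88 kips; interior l_c = 3.125, r_n = 118.1 kips; R_n = 91.88 + 2·118.1 = 328.1 kips → 246 kips.
Block shear: A_gv = 6.953, A_nv = 4.902, A_nt = 0.6055 in²; R_n = min(0.6F_uA_nv, 0.6F_yA_gv) + U_bs·F_u·A_nt = 248.3 kips → 186 kips.
Bolt shear governs: 152 kips.

152 kips (bolt shear governs)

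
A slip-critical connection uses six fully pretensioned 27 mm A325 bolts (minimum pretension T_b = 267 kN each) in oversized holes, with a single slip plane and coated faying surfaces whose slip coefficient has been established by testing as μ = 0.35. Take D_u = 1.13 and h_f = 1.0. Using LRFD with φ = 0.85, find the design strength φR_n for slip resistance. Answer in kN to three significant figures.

539 kN

R_n = μ · D_u · h_f · T_b · n_s · n_b = 0.35 × 1.13 × 1.0 × 267 × 1 × 6 = 633.6 kN.
Design strength φR_n = 0.85 × 633.6 = 539 kN.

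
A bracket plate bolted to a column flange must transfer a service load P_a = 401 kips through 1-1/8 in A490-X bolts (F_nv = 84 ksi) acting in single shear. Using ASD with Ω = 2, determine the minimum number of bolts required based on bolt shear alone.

10 bolts

A_b = π·1.125²/4 = 0.994 in².
Per-bolt allowable strength R_n/Ω = 84 × 0.994 × 1 / 2 = 41.75 kips.
n ≥ 401 / 41.75 = 9.605 → use 10 bolts.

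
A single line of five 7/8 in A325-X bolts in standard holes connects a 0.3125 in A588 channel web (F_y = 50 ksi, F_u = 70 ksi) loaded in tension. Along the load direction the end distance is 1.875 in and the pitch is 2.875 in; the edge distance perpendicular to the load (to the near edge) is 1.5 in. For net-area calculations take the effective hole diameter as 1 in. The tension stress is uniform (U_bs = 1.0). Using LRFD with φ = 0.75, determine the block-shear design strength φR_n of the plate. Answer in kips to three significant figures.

Shear plane L_v = 1.875 + 4·2.875 = 13.38 in; A_gv = 13.38 × 0.3125 = 4.18 in².
A_nv = (13.38 − 4.5·1) × 0.3125 = 2.773 in².
A_nt = (1.5 − 0.5·1) × 0.3125 = 0.3125 in².
0.6 F_u A_nv = 116.5 kips; 0.6 F_y A_gv = 125.4 kips → shear rupture governs the shear term.
R_n = 116.5 + 1.0 × 70 × 0.3125 = 138.4 kips.
Design strength φR_n = 0.75 × 138.4 = 104 kips.

104 kips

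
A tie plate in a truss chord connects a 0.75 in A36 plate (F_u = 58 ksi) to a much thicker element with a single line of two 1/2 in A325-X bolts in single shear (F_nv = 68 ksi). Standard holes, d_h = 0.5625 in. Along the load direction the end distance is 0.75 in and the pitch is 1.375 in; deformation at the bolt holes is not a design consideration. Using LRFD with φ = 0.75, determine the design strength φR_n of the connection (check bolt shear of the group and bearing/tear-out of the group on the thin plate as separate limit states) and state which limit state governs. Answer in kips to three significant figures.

Bolt shear: A_b = π·0.5²/4 = 0.1963 in²; R_n = 68 × 0.1963 × 2 × 1 = 26.7 kips → 0.75 × 26.7 = 20 kips.
Bearing (1.5 l_c t F_u ≤ 3.0 d t F_u): upper limit = 3.0·0.5·0.75·58 = 65.25 kips.
  Edge l_c = 0.75 − 0.5625/2 = 0.4688 → r_n = 30.59 kips; interior l_c = 1.375 − 0.5625 = 0.8125 → r_n = 53.02 kips.
  R_n,bearing = 1·30.59 + 1·53.02 = 83.6 kips → 0.75 × 83.6 = 62.7 kips.
Bolt shear governs: 20 kips.

20 kips (bolt shear governs)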